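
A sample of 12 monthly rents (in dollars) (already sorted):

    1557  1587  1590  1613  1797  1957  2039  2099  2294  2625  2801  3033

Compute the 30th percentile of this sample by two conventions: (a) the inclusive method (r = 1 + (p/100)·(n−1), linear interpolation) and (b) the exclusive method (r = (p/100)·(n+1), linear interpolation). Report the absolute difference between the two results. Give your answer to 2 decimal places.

57.50

n = 12.
(a) r = 4.3; between ranks 4 (1613) and 5 (1797): 1668.2.
(b) r = 3.9; between ranks 3 (1590) and 4 (1613): 1610.7.
|1668.2 − 1610.7| = 57.5.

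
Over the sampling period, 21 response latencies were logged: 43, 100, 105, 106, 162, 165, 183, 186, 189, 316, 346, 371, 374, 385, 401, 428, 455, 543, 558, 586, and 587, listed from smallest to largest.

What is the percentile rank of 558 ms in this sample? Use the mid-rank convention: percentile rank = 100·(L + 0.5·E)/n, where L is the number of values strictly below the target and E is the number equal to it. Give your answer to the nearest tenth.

Count below 558: L = 18; count equal: E = 1; n = 21.
Percentile rank = 100·(18 + 0.5·1)/21 = 100·18.5/21 = 88.1.

88.1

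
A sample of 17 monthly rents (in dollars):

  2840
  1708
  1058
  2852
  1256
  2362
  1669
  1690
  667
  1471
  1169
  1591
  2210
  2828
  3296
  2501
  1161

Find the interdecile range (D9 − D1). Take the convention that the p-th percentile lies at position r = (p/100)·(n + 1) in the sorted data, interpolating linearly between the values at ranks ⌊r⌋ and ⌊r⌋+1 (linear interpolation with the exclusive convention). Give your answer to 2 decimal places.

1961.00

Sorted: 667, 1058, 1161, 1169, 1256, 1471, 1591, 1669, 1690, 1708, 2210, 2362, 2501, 2828, 2840, 2852, 3296.
n = 17.
P10: r = 1.8; ranks 1–2 are 667, 1058; interpolating gives 979.8.
P90: r = 16.2; ranks 16–17 are 2852, 3296; interpolating gives 2940.8.
Difference: 2940.8 − 979.8 = 1961.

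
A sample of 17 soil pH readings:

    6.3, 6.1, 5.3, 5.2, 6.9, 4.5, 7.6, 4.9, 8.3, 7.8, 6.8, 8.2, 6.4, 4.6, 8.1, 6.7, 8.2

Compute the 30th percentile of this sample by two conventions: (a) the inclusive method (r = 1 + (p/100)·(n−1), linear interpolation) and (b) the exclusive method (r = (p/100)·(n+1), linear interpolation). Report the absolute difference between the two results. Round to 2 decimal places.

Sorted: 4.5, 4.6, 4.9, 5.2, 5.3, 6.1, 6.3, 6.4, 6.7, 6.8, 6.9, 7.6, 7.8, 8.1, 8.2, 8.2, 8.3.
n = 17.
(a) r = 5.8; between ranks 5 (5.3) and 6 (6.1): 5.94.
(b) r = 5.4; between ranks 5 (5.3) and 6 (6.1): 5.62.
|5.94 − 5.62| = 0.32.

0.32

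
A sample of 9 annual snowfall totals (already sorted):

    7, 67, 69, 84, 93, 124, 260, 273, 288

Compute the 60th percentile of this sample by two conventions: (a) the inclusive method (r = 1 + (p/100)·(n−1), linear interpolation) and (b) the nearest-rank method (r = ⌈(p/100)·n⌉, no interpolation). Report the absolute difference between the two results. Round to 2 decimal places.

6.20

n = 9.
(a) r = 5.8; between ranks 5 (93) and 6 (124): 117.8.
(b) the nearest-rank method: rank 6 → 124.
|117.8 − 124| = 6.2.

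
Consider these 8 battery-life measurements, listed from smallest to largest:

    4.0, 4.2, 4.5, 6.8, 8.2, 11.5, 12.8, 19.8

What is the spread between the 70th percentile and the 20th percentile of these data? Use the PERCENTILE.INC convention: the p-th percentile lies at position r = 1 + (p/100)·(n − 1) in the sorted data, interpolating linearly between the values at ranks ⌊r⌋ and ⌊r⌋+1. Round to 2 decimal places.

n = 8.
P20: r = 2.4; ranks 2–3 are 4.2, 4.5; interpolating gives 4.32.
P70: r = 5.9; ranks 5–6 are 8.2, 11.5; interpolating gives 11.17.
Difference: 11.17 − 4.32 = 6.85.

6.85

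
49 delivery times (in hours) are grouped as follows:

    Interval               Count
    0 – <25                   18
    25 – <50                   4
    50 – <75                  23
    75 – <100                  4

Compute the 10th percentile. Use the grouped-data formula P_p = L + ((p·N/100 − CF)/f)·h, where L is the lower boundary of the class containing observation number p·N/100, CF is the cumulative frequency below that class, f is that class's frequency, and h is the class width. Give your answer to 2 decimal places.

6.81

N = 49; target position k = 10/100 · 49 = 4.9.
Cumulative frequencies: 18, 22, 45, 49.
Observation 4.9 falls in the class 0 – <25.
L = 0, CF = 0, f = 18, h = 25.
P10 = 0 + ((4.9 − 0)/18)·25 = 0 + 6.80556 = 6.80556.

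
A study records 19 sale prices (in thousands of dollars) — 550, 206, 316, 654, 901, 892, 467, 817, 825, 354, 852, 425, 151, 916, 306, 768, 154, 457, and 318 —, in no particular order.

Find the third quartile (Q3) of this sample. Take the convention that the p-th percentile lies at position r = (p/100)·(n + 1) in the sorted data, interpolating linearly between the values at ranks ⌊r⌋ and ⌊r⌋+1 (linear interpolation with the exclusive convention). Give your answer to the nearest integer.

Sorted: 151, 154, 206, 306, 316, 318, 354, 425, 457, 467, 550, 654, 768, 817, 825, 852, 892, 901, 916.
n = 19.
r = (75/100)·(19 + 1) = 15.
r is an integer, so P75 is the value at rank 15: 825.

825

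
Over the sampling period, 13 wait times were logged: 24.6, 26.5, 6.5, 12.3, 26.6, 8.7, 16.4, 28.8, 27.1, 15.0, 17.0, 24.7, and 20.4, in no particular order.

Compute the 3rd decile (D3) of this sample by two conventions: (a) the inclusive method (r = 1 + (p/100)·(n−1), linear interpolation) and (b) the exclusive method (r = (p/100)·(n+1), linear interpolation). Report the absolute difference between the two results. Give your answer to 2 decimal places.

Sorted: 6.5, 8.7, 12.3, 15.0, 16.4, 17.0, 20.4, 24.6, 24.7, 26.5, 26.6, 27.1, 28.8.
n = 13.
(a) r = 4.6; between ranks 4 (15.0) and 5 (16.4): 15.84.
(b) r = 4.2; between ranks 4 (15.0) and 5 (16.4): 15.28.
|15.84 − 15.28| = 0.56.

0.56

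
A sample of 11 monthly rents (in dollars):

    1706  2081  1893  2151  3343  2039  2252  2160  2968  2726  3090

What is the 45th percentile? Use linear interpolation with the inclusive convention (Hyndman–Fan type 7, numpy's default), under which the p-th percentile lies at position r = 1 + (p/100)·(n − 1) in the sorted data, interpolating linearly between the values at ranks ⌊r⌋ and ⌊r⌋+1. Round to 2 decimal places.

Sorted: 1706, 1893, 2039, 2081, 2151, 2160, 2252, 2726, 2968, 3090, 3343.
n = 11.
r = 1 + (45/100)·(11 − 1) = 1 + 4.5 = 5.5.
Rank 5 is 2151 and rank 6 is 2160.
Interpolate: 2151 + 0.5·(2160 − 2151) = 2151 + 0.5·9 = 2155.5.

2155.50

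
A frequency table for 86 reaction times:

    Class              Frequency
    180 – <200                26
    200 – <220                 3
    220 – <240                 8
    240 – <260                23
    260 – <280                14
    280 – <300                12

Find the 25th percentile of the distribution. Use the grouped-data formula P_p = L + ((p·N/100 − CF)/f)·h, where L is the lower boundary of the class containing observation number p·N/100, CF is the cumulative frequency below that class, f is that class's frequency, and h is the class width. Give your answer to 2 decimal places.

N = 86; target position k = 25/100 · 86 = 21.5.
Cumulative frequencies: 26, 29, 37, 60, 74, 86.
Observation 21.5 falls in the class 180 – <200.
L = 180, CF = 0, f = 26, h = 20.
P25 = 180 + ((21.5 − 0)/26)·20 = 180 + 16.5385 = 196.538.

196.54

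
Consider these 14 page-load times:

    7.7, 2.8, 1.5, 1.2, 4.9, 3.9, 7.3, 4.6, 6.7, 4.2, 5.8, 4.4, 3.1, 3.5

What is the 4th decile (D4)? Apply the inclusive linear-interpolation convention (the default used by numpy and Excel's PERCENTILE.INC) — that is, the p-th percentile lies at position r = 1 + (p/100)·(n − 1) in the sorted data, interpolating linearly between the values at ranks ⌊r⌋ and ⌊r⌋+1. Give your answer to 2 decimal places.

Sorted: 1.2, 1.5, 2.8, 3.1, 3.5, 3.9, 4.2, 4.4, 4.6, 4.9, 5.8, 6.7, 7.3, 7.7.
n = 14.
r = 1 + (40/100)·(14 − 1) = 1 + 5.2 = 6.2.
Rank 6 is 3.9 and rank 7 is 4.2.
Interpolate: 3.9 + 0.2·(4.2 − 3.9) = 3.9 + 0.2·0.3 = 3.96.

3.96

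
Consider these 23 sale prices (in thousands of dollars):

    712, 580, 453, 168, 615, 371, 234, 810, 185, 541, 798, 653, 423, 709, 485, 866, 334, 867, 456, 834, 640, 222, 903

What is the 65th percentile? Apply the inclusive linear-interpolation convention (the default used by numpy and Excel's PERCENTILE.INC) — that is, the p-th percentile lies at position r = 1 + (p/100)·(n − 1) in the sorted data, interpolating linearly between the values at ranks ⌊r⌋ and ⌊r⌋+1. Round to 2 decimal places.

Sorted: 168, 185, 222, 234, 334, 371, 423, 453, 456, 485, 541, 580, 615, 640, 653, 709, 712, 798, 810, 834, 866, 867, 903.
n = 23.
r = 1 + (65/100)·(23 − 1) = 1 + 14.3 = 15.3.
Rank 15 is 653 and rank 16 is 709.
Interpolate: 653 + 0.3·(709 − 653) = 653 + 0.3·56 = 669.8.

669.80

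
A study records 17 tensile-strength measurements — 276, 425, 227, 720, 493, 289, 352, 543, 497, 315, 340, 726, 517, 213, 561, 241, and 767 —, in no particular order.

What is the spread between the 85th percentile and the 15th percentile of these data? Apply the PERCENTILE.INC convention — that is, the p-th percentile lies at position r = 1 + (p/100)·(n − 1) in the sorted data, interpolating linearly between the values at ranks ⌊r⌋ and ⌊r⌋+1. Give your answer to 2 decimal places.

401.40

Sorted: 213, 227, 241, 276, 289, 315, 340, 352, 425, 493, 497, 517, 543, 561, 720, 726, 767.
n = 17.
P15: r = 3.4; ranks 3–4 are 241, 276; interpolating gives 255.
P85: r = 14.6; ranks 14–15 are 561, 720; interpolating gives 656.4.
Difference: 656.4 − 255 = 401.4.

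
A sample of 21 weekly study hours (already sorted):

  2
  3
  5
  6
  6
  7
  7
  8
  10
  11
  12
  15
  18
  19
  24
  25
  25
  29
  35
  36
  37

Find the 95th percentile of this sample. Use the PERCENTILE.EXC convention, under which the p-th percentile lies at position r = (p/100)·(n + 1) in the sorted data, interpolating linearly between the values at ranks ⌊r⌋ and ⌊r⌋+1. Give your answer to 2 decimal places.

36.90

n = 21.
r = (95/100)·(21 + 1) = 20.9.
Rank 20 is 36 and rank 21 is 37.
Interpolate: 36 + 0.9·(37 − 36) = 36 + 0.9·1 = 36.9.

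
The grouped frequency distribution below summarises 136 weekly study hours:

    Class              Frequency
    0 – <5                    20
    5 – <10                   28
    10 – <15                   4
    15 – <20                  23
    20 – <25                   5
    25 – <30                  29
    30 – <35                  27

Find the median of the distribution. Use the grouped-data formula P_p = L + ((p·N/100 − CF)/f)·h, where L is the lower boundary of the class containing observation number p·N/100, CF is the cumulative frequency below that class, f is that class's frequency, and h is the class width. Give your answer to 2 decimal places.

18.48

N = 136; target position k = 50/100 · 136 = 68.
Cumulative frequencies: 20, 48, 52, 75, 80, 109, 136.
Observation 68 falls in the class 15 – <20.
L = 15, CF = 52, f = 23, h = 5.
P50 = 15 + ((68 − 52)/23)·5 = 15 + 3.47826 = 18.4783.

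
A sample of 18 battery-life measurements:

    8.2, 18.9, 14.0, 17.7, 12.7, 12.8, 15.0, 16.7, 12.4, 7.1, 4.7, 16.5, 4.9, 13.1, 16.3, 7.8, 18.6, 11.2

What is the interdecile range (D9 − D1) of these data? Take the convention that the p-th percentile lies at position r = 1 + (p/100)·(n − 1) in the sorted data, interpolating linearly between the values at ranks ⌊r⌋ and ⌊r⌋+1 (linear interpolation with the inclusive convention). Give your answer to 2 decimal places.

11.53

Sorted: 4.7, 4.9, 7.1, 7.8, 8.2, 11.2, 12.4, 12.7, 12.8, 13.1, 14.0, 15.0, 16.3, 16.5, 16.7, 17.7, 18.6, 18.9.
n = 18.
P10: r = 2.7; ranks 2–3 are 4.9, 7.1; interpolating gives 6.44.
P90: r = 16.3; ranks 16–17 are 17.7, 18.6; interpolating gives 17.97.
Difference: 17.97 − 6.44 = 11.53.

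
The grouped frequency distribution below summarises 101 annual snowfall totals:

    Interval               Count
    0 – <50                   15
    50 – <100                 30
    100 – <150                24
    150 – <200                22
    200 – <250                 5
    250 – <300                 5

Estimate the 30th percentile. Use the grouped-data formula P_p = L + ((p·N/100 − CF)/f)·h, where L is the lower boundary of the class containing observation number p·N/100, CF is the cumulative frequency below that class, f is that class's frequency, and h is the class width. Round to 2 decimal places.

N = 101; target position k = 30/100 · 101 = 30.3.
Cumulative frequencies: 15, 45, 69, 91, 96, 101.
Observation 30.3 falls in the class 50 – <100.
L = 50, CF = 15, f = 30, h = 50.
P30 = 50 + ((30.3 − 15)/30)·50 = 50 + 25.5 = 75.5.

75.50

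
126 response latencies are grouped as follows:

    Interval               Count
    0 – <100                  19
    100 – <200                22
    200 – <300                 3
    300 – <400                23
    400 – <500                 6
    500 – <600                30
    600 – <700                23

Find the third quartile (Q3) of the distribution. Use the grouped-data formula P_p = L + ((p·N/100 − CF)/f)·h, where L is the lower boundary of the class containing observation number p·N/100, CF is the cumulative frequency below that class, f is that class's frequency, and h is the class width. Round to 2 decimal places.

N = 126; target position k = 75/100 · 126 = 94.5.
Cumulative frequencies: 19, 41, 44, 67, 73, 103, 126.
Observation 94.5 falls in the class 500 – <600.
L = 500, CF = 73, f = 30, h = 100.
P75 = 500 + ((94.5 − 73)/30)·100 = 500 + 71.6667 = 571.667.

571.67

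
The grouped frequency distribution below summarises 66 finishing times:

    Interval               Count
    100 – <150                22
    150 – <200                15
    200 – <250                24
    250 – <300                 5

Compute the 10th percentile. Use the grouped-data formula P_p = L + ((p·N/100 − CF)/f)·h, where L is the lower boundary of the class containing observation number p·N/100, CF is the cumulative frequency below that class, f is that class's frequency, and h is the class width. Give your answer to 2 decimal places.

N = 66; target position k = 10/100 · 66 = 6.6.
Cumulative frequencies: 22, 37, 61, 66.
Observation 6.6 falls in the class 100 – <150.
L = 100, CF = 0, f = 22, h = 50.
P10 = 100 + ((6.6 − 0)/22)·50 = 100 + 15 = 115.

115.00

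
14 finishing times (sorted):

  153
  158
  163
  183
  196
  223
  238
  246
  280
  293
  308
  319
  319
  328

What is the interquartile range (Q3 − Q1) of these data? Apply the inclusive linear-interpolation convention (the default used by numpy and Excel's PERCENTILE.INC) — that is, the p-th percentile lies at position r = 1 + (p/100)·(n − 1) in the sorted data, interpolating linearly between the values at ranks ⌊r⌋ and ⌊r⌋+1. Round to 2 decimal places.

n = 14.
P25: r = 4.25; ranks 4–5 are 183, 196; interpolating gives 186.25.
P75: r = 10.75; ranks 10–11 are 293, 308; interpolating gives 304.25.
Difference: 304.25 − 186.25 = 118.

118.00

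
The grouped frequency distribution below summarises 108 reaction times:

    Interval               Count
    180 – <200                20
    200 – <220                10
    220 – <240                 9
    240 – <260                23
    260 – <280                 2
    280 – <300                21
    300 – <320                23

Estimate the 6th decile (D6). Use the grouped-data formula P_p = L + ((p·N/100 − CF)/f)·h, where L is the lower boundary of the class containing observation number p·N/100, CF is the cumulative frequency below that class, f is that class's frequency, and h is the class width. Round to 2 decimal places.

280.76

N = 108; target position k = 60/100 · 108 = 64.8.
Cumulative frequencies: 20, 30, 39, 62, 64, 85, 108.
Observation 64.8 falls in the class 280 – <300.
L = 280, CF = 64, f = 21, h = 20.
P60 = 280 + ((64.8 − 64)/21)·20 = 280 + 0.761905 = 280.762.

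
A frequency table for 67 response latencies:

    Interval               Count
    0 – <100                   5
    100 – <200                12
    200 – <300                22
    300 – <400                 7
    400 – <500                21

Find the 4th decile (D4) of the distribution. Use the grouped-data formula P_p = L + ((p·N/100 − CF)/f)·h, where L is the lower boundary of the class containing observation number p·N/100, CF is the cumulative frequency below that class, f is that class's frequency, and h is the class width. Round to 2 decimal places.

244.55

N = 67; target position k = 40/100 · 67 = 26.8.
Cumulative frequencies: 5, 17, 39, 46, 67.
Observation 26.8 falls in the class 200 – <300.
L = 200, CF = 17, f = 22, h = 100.
P40 = 200 + ((26.8 − 17)/22)·100 = 200 + 44.5455 = 244.545.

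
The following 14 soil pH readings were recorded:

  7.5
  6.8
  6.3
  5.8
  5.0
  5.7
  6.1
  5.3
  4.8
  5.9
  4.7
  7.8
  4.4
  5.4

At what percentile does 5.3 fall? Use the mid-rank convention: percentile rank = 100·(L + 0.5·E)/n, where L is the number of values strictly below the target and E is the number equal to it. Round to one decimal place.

Sorted: 4.4, 4.7, 4.8, 5.0, 5.3, 5.4, 5.7, 5.8, 5.9, 6.1, 6.3, 6.8, 7.5, 7.8.
Count below 5.3: L = 4; count equal: E = 1; n = 14.
Percentile rank = 100·(4 + 0.5·1)/14 = 100·4.5/14 = 32.14.

32.1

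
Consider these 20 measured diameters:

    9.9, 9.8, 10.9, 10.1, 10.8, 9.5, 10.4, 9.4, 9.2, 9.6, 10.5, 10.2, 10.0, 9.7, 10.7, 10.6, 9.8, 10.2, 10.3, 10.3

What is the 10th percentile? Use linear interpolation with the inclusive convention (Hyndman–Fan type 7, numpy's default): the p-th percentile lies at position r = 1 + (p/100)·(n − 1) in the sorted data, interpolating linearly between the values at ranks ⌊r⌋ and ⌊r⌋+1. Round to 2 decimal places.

Sorted: 9.2, 9.4, 9.5, 9.6, 9.7, 9.8, 9.8, 9.9, 10.0, 10.1, 10.2, 10.2, 10.3, 10.3, 10.4, 10.5, 10.6, 10.7, 10.8, 10.9.
n = 20.
r = 1 + (10/100)·(20 − 1) = 1 + 1.9 = 2.9.
Rank 2 is 9.4 and rank 3 is 9.5.
Interpolate: 9.4 + 0.9·(9.5 − 9.4) = 9.4 + 0.9·0.1 = 9.49.

9.49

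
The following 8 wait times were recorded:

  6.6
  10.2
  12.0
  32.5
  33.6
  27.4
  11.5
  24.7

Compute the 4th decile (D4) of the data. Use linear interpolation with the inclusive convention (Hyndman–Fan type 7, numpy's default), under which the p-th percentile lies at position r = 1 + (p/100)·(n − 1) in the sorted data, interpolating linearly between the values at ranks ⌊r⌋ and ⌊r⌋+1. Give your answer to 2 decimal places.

Sorted: 6.6, 10.2, 11.5, 12.0, 24.7, 27.4, 32.5, 33.6.
n = 8.
r = 1 + (40/100)·(8 − 1) = 1 + 2.8 = 3.8.
Rank 3 is 11.5 and rank 4 is 12.0.
Interpolate: 11.5 + 0.8·(12.0 − 11.5) = 11.5 + 0.8·0.5 = 11.9.

11.90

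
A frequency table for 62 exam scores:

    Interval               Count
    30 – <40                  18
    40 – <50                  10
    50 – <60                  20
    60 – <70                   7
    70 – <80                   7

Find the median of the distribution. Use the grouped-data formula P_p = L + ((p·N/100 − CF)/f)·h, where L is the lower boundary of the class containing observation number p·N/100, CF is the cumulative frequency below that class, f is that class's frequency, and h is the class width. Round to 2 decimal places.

51.50

N = 62; target position k = 50/100 · 62 = 31.
Cumulative frequencies: 18, 28, 48, 55, 62.
Observation 31 falls in the class 50 – <60.
L = 50, CF = 28, f = 20, h = 10.
P50 = 50 + ((31 − 28)/20)·10 = 50 + 1.5 = 51.5.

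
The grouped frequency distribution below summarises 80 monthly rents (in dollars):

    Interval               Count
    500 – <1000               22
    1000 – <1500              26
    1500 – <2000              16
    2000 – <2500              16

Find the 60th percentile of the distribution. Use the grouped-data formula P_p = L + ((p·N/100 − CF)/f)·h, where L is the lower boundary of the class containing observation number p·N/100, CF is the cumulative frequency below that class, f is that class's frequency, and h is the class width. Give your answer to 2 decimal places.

1500.00

N = 80; target position k = 60/100 · 80 = 48.
Cumulative frequencies: 22, 48, 64, 80.
Observation 48 falls in the class 1000 – <1500.
L = 1000, CF = 22, f = 26, h = 500.
P60 = 1000 + ((48 − 22)/26)·500 = 1000 + 500 = 1500.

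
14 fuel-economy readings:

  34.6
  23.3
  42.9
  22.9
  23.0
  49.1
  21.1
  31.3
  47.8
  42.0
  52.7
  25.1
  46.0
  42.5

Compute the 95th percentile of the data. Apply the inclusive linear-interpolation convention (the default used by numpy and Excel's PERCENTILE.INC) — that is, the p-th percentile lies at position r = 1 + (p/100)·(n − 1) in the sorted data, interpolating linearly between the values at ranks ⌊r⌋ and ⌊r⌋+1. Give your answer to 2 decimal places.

50.36

Sorted: 21.1, 22.9, 23.0, 23.3, 25.1, 31.3, 34.6, 42.0, 42.5, 42.9, 46.0, 47.8, 49.1, 52.7.
n = 14.
r = 1 + (95/100)·(14 − 1) = 1 + 12.35 = 13.35.
Rank 13 is 49.1 and rank 14 is 52.7.
Interpolate: 49.1 + 0.35·(52.7 − 49.1) = 49.1 + 0.35·3.6 = 50.36.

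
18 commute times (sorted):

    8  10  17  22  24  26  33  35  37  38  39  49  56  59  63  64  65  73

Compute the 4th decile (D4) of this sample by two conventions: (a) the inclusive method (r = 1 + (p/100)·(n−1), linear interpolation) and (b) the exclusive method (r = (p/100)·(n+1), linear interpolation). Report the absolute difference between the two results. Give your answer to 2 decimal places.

n = 18.
(a) r = 7.8; between ranks 7 (33) and 8 (35): 34.6.
(b) r = 7.6; between ranks 7 (33) and 8 (35): 34.2.
|34.6 − 34.2| = 0.4.

0.40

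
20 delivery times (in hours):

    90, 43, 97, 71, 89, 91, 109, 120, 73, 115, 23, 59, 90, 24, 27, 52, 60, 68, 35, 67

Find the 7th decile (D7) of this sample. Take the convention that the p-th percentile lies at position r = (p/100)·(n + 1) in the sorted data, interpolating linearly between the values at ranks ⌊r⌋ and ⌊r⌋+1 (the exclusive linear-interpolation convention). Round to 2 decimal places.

Sorted: 23, 24, 27, 35, 43, 52, 59, 60, 67, 68, 71, 73, 89, 90, 90, 91, 97, 109, 115, 120.
n = 20.
r = (70/100)·(20 + 1) = 14.7.
Rank 14 is 90 and rank 15 is 90.
Interpolate: 90 + 0.7·(90 − 90) = 90 + 0.7·0 = 90.

90.00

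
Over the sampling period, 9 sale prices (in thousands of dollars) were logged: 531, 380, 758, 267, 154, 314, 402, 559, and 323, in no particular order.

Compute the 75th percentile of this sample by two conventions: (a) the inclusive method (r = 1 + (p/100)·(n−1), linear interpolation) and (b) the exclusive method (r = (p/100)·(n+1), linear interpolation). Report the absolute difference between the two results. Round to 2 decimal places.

14.00

Sorted: 154, 267, 314, 323, 380, 402, 531, 559, 758.
n = 9.
(a) r = 7 → value at rank 7 = 531.
(b) r = 7.5; between ranks 7 (531) and 8 (559): 545.
|531 − 545| = 14.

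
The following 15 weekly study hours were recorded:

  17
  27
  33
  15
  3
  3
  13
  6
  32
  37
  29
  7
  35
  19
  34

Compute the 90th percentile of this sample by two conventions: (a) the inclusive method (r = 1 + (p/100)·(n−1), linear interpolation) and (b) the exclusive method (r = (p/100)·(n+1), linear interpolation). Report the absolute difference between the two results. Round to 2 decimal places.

1.20

Sorted: 3, 3, 6, 7, 13, 15, 17, 19, 27, 29, 32, 33, 34, 35, 37.
n = 15.
(a) r = 13.6; between ranks 13 (34) and 14 (35): 34.6.
(b) r = 14.4; between ranks 14 (35) and 15 (37): 35.8.
|34.6 − 35.8| = 1.2.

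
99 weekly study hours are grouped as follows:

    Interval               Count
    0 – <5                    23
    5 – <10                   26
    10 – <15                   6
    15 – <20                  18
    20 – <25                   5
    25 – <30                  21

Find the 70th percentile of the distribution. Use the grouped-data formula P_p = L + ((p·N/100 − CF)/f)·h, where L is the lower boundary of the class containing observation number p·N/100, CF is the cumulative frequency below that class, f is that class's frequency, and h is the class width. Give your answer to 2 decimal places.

N = 99; target position k = 70/100 · 99 = 69.3.
Cumulative frequencies: 23, 49, 55, 73, 78, 99.
Observation 69.3 falls in the class 15 – <20.
L = 15, CF = 55, f = 18, h = 5.
P70 = 15 + ((69.3 − 55)/18)·5 = 15 + 3.97222 = 18.9722.

18.97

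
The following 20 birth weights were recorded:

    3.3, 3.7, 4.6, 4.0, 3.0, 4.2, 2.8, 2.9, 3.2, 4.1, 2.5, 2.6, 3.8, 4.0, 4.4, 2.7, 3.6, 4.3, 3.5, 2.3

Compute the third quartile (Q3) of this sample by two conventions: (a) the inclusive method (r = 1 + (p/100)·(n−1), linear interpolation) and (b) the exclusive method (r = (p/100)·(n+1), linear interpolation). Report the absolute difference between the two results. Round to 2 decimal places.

0.05

Sorted: 2.3, 2.5, 2.6, 2.7, 2.8, 2.9, 3.0, 3.2, 3.3, 3.5, 3.6, 3.7, 3.8, 4.0, 4.0, 4.1, 4.2, 4.3, 4.4, 4.6.
n = 20.
(a) r = 15.25; between ranks 15 (4.0) and 16 (4.1): 4.025.
(b) r = 15.75; between ranks 15 (4.0) and 16 (4.1): 4.075.
|4.025 − 4.075| = 0.05.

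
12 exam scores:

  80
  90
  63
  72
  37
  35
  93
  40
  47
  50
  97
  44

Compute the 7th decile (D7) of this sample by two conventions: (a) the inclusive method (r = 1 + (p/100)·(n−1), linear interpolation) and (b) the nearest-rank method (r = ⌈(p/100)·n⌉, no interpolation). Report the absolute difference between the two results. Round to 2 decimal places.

2.40

Sorted: 35, 37, 40, 44, 47, 50, 63, 72, 80, 90, 93, 97.
n = 12.
(a) r = 8.7; between ranks 8 (72) and 9 (80): 77.6.
(b) the nearest-rank method: rank 9 → 80.
|77.6 − 80| = 2.4.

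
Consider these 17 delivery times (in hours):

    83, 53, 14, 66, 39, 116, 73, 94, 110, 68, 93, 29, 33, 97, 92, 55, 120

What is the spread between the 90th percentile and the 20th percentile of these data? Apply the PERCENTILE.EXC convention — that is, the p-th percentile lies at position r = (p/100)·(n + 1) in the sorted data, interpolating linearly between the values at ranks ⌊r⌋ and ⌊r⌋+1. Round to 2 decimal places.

Sorted: 14, 29, 33, 39, 53, 55, 66, 68, 73, 83, 92, 93, 94, 97, 110, 116, 120.
n = 17.
P20: r = 3.6; ranks 3–4 are 33, 39; interpolating gives 36.6.
P90: r = 16.2; ranks 16–17 are 116, 120; interpolating gives 116.8.
Difference: 116.8 − 36.6 = 80.2.

80.20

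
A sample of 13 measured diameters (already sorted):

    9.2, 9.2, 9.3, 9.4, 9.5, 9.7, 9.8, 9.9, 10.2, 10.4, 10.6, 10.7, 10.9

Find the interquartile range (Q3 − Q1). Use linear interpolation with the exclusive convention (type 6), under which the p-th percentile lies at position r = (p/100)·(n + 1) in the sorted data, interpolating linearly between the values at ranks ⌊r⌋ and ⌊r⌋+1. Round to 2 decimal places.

1.15

n = 13.
P25: r = 3.5; ranks 3–4 are 9.3, 9.4; interpolating gives 9.35.
P75: r = 10.5; ranks 10–11 are 10.4, 10.6; interpolating gives 10.5.
Difference: 10.5 − 9.35 = 1.15.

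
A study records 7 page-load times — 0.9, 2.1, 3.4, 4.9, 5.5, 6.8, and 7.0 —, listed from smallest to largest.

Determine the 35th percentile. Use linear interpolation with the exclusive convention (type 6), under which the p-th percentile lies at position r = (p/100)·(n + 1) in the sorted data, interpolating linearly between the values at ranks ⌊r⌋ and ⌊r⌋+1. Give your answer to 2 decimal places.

n = 7.
r = (35/100)·(7 + 1) = 2.8.
Rank 2 is 2.1 and rank 3 is 3.4.
Interpolate: 2.1 + 0.8·(3.4 − 2.1) = 2.1 + 0.8·1.3 = 3.14.

3.14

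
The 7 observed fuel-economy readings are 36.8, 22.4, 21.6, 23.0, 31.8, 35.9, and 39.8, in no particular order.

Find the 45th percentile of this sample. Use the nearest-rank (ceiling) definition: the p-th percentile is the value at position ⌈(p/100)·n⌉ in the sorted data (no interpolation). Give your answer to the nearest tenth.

Sorted: 21.6, 22.4, 23.0, 31.8, 35.9, 36.8, 39.8.
n = 7.
Position = ⌈45/100 · 7⌉ = ⌈3.15⌉ = 4.
The value at rank 4 is 31.8.

31.8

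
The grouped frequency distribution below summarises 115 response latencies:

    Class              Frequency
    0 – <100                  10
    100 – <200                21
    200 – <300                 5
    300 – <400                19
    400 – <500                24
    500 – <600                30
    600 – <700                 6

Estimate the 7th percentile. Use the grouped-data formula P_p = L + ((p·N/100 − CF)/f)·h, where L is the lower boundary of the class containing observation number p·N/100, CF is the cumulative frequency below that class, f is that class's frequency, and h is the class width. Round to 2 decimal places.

80.50

N = 115; target position k = 7/100 · 115 = 8.05.
Cumulative frequencies: 10, 31, 36, 55, 79, 109, 115.
Observation 8.05 falls in the class 0 – <100.
L = 0, CF = 0, f = 10, h = 100.
P7 = 0 + ((8.05 − 0)/10)·100 = 0 + 80.5 = 80.5.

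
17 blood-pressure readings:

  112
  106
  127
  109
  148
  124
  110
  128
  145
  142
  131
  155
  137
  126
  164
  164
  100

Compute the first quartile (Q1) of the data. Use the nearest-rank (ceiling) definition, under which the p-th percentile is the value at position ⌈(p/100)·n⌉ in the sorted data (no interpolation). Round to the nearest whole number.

Sorted: 100, 106, 109, 110, 112, 124, 126, 127, 128, 131, 137, 142, 145, 148, 155, 164, 164.
n = 17.
Position = ⌈25/100 · 17⌉ = ⌈4.25⌉ = 5.
The value at rank 5 is 112.

112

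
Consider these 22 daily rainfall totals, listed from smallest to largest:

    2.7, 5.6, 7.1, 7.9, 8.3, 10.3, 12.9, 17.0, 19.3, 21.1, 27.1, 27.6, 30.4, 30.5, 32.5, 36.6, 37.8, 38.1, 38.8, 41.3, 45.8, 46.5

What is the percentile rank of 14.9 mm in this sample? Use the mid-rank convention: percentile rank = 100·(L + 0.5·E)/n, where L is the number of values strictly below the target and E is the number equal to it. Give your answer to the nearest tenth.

31.8

Count below 14.9: L = 7; count equal: E = 0; n = 22.
Percentile rank = 100·(7 + 0.5·0)/22 = 100·7/22 = 31.82.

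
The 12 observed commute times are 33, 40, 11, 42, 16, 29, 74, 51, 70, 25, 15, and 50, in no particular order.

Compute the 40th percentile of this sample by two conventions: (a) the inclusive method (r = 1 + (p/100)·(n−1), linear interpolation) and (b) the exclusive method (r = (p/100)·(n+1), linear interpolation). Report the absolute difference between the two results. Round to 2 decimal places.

0.80

Sorted: 11, 15, 16, 25, 29, 33, 40, 42, 50, 51, 70, 74.
n = 12.
(a) r = 5.4; between ranks 5 (29) and 6 (33): 30.6.
(b) r = 5.2; between ranks 5 (29) and 6 (33): 29.8.
|30.6 − 29.8| = 0.8.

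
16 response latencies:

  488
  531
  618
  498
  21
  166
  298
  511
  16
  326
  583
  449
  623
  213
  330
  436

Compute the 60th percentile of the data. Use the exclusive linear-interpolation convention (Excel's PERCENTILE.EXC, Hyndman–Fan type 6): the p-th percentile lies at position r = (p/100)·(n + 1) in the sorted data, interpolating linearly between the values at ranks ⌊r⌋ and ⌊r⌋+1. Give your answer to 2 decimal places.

490.00

Sorted: 16, 21, 166, 213, 298, 326, 330, 436, 449, 488, 498, 511, 531, 583, 618, 623.
n = 16.
r = (60/100)·(16 + 1) = 10.2.
Rank 10 is 488 and rank 11 is 498.
Interpolate: 488 + 0.2·(498 − 488) = 488 + 0.2·10 = 490.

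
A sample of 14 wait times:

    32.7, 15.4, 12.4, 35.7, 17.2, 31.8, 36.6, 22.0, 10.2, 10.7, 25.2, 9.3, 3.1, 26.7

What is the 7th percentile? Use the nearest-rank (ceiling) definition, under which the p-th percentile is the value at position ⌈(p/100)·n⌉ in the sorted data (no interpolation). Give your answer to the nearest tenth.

3.1

Sorted: 3.1, 9.3, 10.2, 10.7, 12.4, 15.4, 17.2, 22.0, 25.2, 26.7, 31.8, 32.7, 35.7, 36.6.
n = 14.
Position = ⌈7/100 · 14⌉ = ⌈0.98⌉ = 1.
The value at rank 1 is 3.1.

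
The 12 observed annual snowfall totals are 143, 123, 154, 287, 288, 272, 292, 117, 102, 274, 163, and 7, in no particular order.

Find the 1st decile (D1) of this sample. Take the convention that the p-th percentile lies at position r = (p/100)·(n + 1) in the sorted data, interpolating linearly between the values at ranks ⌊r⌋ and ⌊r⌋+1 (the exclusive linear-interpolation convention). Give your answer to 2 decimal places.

Sorted: 7, 102, 117, 123, 143, 154, 163, 272, 274, 287, 288, 292.
n = 12.
r = (10/100)·(12 + 1) = 1.3.
Rank 1 is 7 and rank 2 is 102.
Interpolate: 7 + 0.3·(102 − 7) = 7 + 0.3·95 = 35.5.

35.50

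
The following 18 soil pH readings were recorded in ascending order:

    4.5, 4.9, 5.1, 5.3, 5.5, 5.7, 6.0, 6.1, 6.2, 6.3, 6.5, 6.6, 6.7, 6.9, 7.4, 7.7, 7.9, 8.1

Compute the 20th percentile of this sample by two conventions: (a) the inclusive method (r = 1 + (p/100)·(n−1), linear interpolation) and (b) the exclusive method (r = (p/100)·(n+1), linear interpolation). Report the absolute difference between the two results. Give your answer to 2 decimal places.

0.12

n = 18.
(a) r = 4.4; between ranks 4 (5.3) and 5 (5.5): 5.38.
(b) r = 3.8; between ranks 3 (5.1) and 4 (5.3): 5.26.
|5.38 − 5.26| = 0.12.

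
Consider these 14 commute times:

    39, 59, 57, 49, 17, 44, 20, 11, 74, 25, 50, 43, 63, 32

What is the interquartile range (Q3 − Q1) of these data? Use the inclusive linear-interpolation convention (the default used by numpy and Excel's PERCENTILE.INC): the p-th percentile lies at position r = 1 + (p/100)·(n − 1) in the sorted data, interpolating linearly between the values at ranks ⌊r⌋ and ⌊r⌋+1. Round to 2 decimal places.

28.50

Sorted: 11, 17, 20, 25, 32, 39, 43, 44, 49, 50, 57, 59, 63, 74.
n = 14.
P25: r = 4.25; ranks 4–5 are 25, 32; interpolating gives 26.75.
P75: r = 10.75; ranks 10–11 are 50, 57; interpolating gives 55.25.
Difference: 55.25 − 26.75 = 28.5.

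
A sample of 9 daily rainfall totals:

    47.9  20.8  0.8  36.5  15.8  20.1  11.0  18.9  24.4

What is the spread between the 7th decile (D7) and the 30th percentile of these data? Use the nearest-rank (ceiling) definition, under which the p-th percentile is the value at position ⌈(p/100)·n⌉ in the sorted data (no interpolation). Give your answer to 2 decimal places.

8.60

Sorted: 0.8, 11.0, 15.8, 18.9, 20.1, 20.8, 24.4, 36.5, 47.9.
n = 9.
P30: rank ⌈30/100·9⌉ = 3 → 15.8.
P70: rank ⌈70/100·9⌉ = 7 → 24.4.
Difference: 24.4 − 15.8 = 8.6.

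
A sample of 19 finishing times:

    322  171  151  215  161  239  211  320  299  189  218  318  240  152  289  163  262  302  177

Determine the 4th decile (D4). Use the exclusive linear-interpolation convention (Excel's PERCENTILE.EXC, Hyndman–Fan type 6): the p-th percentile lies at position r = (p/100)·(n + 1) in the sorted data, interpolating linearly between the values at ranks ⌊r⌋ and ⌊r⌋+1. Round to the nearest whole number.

Sorted: 151, 152, 161, 163, 171, 177, 189, 211, 215, 218, 239, 240, 262, 289, 299, 302, 318, 320, 322.
n = 19.
r = (40/100)·(19 + 1) = 8.
r is an integer, so P40 is the value at rank 8: 211.

211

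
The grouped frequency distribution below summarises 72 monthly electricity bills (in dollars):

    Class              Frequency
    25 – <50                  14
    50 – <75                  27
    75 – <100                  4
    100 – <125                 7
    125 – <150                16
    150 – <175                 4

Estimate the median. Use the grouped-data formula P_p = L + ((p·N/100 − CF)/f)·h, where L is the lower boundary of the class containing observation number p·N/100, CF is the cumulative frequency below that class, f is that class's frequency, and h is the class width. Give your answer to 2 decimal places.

70.37

N = 72; target position k = 50/100 · 72 = 36.
Cumulative frequencies: 14, 41, 45, 52, 68, 72.
Observation 36 falls in the class 50 – <75.
L = 50, CF = 14, f = 27, h = 25.
P50 = 50 + ((36 − 14)/27)·25 = 50 + 20.3704 = 70.3704.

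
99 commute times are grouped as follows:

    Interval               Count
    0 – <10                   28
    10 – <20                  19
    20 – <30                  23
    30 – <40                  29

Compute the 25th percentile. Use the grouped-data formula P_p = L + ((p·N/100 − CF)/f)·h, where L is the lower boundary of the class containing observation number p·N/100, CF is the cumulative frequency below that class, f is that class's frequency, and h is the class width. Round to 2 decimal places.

8.84

N = 99; target position k = 25/100 · 99 = 24.75.
Cumulative frequencies: 28, 47, 70, 99.
Observation 24.75 falls in the class 0 – <10.
L = 0, CF = 0, f = 28, h = 10.
P25 = 0 + ((24.75 − 0)/28)·10 = 0 + 8.83929 = 8.83929.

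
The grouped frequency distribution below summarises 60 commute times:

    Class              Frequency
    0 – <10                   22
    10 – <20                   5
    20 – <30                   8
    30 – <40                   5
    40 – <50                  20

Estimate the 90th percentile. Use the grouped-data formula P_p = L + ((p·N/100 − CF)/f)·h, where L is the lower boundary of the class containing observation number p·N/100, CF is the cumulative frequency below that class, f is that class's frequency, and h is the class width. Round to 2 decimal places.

47.00

N = 60; target position k = 90/100 · 60 = 54.
Cumulative frequencies: 22, 27, 35, 40, 60.
Observation 54 falls in the class 40 – <50.
L = 40, CF = 40, f = 20, h = 10.
P90 = 40 + ((54 − 40)/20)·10 = 40 + 7 = 47.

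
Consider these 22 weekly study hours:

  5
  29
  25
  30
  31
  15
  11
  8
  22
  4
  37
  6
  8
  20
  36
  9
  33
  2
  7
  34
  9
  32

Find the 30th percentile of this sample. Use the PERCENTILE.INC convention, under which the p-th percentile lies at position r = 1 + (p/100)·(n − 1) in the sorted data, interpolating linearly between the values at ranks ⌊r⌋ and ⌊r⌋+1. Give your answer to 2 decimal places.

8.30

Sorted: 2, 4, 5, 6, 7, 8, 8, 9, 9, 11, 15, 20, 22, 25, 29, 30, 31, 32, 33, 34, 36, 37.
n = 22.
r = 1 + (30/100)·(22 − 1) = 1 + 6.3 = 7.3.
Rank 7 is 8 and rank 8 is 9.
Interpolate: 8 + 0.3·(9 − 8) = 8 + 0.3·1 = 8.3.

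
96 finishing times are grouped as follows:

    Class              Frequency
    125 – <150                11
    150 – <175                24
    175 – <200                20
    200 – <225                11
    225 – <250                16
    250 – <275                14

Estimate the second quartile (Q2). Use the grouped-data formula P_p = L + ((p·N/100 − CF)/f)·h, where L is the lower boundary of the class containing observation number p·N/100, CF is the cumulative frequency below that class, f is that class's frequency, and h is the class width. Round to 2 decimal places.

N = 96; target position k = 50/100 · 96 = 48.
Cumulative frequencies: 11, 35, 55, 66, 82, 96.
Observation 48 falls in the class 175 – <200.
L = 175, CF = 35, f = 20, h = 25.
P50 = 175 + ((48 − 35)/20)·25 = 175 + 16.25 = 191.25.

191.25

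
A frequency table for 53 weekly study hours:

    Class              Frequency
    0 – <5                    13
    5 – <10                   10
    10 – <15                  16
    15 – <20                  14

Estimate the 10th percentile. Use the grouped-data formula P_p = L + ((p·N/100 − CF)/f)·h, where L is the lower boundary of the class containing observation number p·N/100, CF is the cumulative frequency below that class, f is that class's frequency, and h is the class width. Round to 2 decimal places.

2.04

N = 53; target position k = 10/100 · 53 = 5.3.
Cumulative frequencies: 13, 23, 39, 53.
Observation 5.3 falls in the class 0 – <5.
L = 0, CF = 0, f = 13, h = 5.
P10 = 0 + ((5.3 − 0)/13)·5 = 0 + 2.03846 = 2.03846.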